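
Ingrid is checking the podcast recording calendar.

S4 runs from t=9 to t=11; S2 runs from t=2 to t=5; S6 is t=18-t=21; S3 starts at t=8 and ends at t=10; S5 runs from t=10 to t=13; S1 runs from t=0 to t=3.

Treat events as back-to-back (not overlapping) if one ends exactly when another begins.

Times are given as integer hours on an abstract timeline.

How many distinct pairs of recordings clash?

Sorted by start: S1, S2, S3, S4, S5, S6.
S2 starts before S1 ends → S1 and S2 overlap.
S3 starts after S1 ends — done with S1.
S3 starts after S2 ends — done with S2.
S4 starts before S3 ends → S3 and S4 overlap.
S5 starts exactly when S3 ends (back-to-back, no overlap) — done with S3.
S5 starts before S4 ends → S4 and S5 overlap.
S6 starts after S4 ends.
S6 starts after S5 ends.
Overlapping pairs: S1 & S2, S3 & S4, S4 & S5 — 3 in total.

3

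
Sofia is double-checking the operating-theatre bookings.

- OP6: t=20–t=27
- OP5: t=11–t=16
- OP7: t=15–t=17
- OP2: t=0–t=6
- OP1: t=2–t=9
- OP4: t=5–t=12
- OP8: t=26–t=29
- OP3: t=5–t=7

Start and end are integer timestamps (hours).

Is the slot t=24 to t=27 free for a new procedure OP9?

OP2: ends t=6 at or before OP9 starts t=24 → clear.
OP1: ends t=9 at or before OP9 starts t=24 → clear.
OP3: ends t=7 at or before OP9 starts t=24 → clear.
OP4: ends t=12 at or before OP9 starts t=24 → clear.
OP5: ends t=16 at or before OP9 starts t=24 → clear.
OP7: ends t=17 at or before OP9 starts t=24 → clear.
OP6: starts t=20 before OP9 ends t=27, and ends t=27 after OP9 starts t=24 → overlap.
OP8: starts t=26 before OP9 ends t=27, and ends t=29 after OP9 starts t=24 → overlap.
OP9 overlaps OP6, OP8.

No — it overlaps OP6, OP8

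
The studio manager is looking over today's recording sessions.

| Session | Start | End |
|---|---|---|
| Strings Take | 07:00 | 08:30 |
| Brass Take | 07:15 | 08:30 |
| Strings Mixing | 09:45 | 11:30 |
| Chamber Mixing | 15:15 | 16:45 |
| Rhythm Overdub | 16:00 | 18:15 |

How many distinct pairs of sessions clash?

2

Sorted by start: Strings Take, Brass Take, Strings Mixing, Chamber Mixing, Rhythm Overdub.
Brass Take starts before Strings Take ends → Strings Take and Brass Take overlap.
Strings Mixing starts after Strings Take ends; Strings Take is clear from here.
Strings Mixing starts after Brass Take ends; Brass Take is clear from here.
Chamber Mixing starts after Strings Mixing ends; Strings Mixing is clear from here.
Rhythm Overdub starts before Chamber Mixing ends → Chamber Mixing and Rhythm Overdub overlap.
Overlapping pairs: Brass Take & Strings Take, Chamber Mixing & Rhythm Overdub — 2 in total.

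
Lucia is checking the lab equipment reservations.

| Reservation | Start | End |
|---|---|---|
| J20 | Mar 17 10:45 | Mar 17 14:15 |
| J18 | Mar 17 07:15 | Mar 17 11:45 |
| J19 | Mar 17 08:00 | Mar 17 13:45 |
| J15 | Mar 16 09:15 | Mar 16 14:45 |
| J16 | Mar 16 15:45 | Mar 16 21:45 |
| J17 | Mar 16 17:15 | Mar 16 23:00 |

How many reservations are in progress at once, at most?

Sort all start/end points and keep a running count:
Mar 16 09:15 start J15 → 1
Mar 16 14:45 end J15 → 0
Mar 16 15:45 start J16 → 1
Mar 16 17:15 start J17 → 2
Mar 16 21:45 end J16 → 1
Mar 16 23:00 end J17 → 0
Mar 17 07:15 start J18 → 1
Mar 17 08:00 start J19 → 2
Mar 17 10:45 start J20 → 3
Mar 17 11:45 end J18 → 2
Mar 17 13:45 end J19 → 1
Mar 17 14:15 end J20 → 0
Peak is 3, at Mar 17 10:45 (J18, J19, J20).

3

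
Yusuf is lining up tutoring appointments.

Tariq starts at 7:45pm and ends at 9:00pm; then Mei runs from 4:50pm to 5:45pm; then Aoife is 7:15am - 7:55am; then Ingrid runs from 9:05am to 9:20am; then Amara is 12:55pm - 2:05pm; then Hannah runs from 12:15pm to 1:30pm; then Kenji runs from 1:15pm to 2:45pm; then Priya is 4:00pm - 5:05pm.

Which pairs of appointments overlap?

Check each pair: they overlap iff neither finishes before the other starts.
Sorted by start: Aoife, Ingrid, Hannah, Amara, Kenji, Priya, Mei, Tariq.
Ingrid starts after Aoife ends, so nothing later overlaps Aoife either.
Hannah starts after Ingrid ends, so nothing later overlaps Ingrid either.
Amara starts before Hannah ends → Hannah and Amara overlap.
Kenji starts before Hannah ends → Hannah and Kenji overlap.
Priya starts after Hannah ends, so nothing later overlaps Hannah either.
Kenji starts before Amara ends → Amara and Kenji overlap.
Priya starts after Amara ends, so nothing later overlaps Amara either.
Priya starts after Kenji ends, so nothing later overlaps Kenji either.
Mei starts before Priya ends → Priya and Mei overlap.
Tariq starts after Priya ends.
Tariq starts after Mei ends.

Amara & Hannah, Amara & Kenji, Hannah & Kenji, Mei & Priya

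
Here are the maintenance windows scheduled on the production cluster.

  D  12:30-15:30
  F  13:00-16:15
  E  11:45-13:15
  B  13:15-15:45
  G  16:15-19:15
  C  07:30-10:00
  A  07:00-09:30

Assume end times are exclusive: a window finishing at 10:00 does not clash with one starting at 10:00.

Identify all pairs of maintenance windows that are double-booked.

Sorted by start: A, C, E, D, F, B, G.
C starts before A ends → A and C overlap.
E starts after A ends; A is clear from here.
E starts after C ends; C is clear from here.
D starts before E ends → E and D overlap.
F starts before E ends → E and F overlap.
B starts exactly when E ends (back-to-back, no overlap); E is clear from here.
F starts before D ends → D and F overlap.
B starts before D ends → D and B overlap.
G starts after D ends.
B starts before F ends → F and B overlap.
G starts exactly when F ends (back-to-back, no overlap).
G starts after B ends.

A & C, B & D, B & F, D & E, D & F, E & F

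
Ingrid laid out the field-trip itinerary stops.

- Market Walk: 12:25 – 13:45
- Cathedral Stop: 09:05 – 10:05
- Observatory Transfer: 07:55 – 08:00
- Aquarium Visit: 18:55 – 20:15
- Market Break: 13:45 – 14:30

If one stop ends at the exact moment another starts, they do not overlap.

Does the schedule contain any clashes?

No

Check each pair: they overlap iff neither finishes before the other starts.
Sorted by start: Observatory Transfer, Cathedral Stop, Market Walk, Market Break, Aquarium Visit.
Cathedral Stop starts after Observatory Transfer ends — done with Observatory Transfer.
Market Walk starts after Cathedral Stop ends — done with Cathedral Stop.
Market Break starts exactly when Market Walk ends (back-to-back, no overlap) — done with Market Walk.
Aquarium Visit starts after Market Break ends.
Every pair is clear; the schedule has no overlaps.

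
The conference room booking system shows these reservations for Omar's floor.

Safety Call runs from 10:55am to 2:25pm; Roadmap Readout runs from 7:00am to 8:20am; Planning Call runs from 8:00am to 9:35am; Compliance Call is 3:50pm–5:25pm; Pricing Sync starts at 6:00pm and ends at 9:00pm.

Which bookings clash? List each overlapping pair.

Sorted by start: Roadmap Readout, Planning Call, Safety Call, Compliance Call, Pricing Sync.
Planning Call starts before Roadmap Readout ends → Roadmap Readout and Planning Call overlap.
Safety Call starts after Roadmap Readout ends — done with Roadmap Readout.
Safety Call starts after Planning Call ends — done with Planning Call.
Compliance Call starts after Safety Call ends — done with Safety Call.
Pricing Sync starts after Compliance Call ends.

Planning Call & Roadmap Readout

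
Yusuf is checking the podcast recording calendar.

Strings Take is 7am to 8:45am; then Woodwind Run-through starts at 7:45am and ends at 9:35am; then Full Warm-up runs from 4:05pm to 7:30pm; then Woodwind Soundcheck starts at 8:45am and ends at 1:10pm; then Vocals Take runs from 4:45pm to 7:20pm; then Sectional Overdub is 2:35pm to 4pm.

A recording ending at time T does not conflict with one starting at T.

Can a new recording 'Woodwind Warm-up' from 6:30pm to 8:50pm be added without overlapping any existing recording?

No — it overlaps Full Warm-up, Vocals Take

Strings Take: ends 8:45am at or before Woodwind Warm-up starts 6:30pm → clear.
Woodwind Run-through: ends 9:35am at or before Woodwind Warm-up starts 6:30pm → clear.
Woodwind Soundcheck: ends 1:10pm at or before Woodwind Warm-up starts 6:30pm → clear.
Sectional Overdub: ends 4pm at or before Woodwind Warm-up starts 6:30pm → clear.
Full Warm-up: starts 4:05pm before Woodwind Warm-up ends 8:50pm, and ends 7:30pm after Woodwind Warm-up starts 6:30pm → overlap.
Vocals Take: starts 4:45pm before Woodwind Warm-up ends 8:50pm, and ends 7:20pm after Woodwind Warm-up starts 6:30pm → overlap.
Woodwind Warm-up overlaps Full Warm-up, Vocals Take.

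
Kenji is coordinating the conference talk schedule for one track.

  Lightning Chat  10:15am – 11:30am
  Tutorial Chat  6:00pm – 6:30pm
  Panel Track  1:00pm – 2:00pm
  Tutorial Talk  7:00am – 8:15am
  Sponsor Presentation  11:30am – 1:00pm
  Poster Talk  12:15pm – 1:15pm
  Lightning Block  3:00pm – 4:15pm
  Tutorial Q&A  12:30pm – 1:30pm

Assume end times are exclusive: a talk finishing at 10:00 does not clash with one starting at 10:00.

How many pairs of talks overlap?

5

Sorted by start: Tutorial Talk, Lightning Chat, Sponsor Presentation, Poster Talk, Tutorial Q&A, Panel Track, Lightning Block, Tutorial Chat.
Lightning Chat starts after Tutorial Talk ends — done with Tutorial Talk.
Sponsor Presentation starts exactly when Lightning Chat ends (back-to-back, no overlap) — done with Lightning Chat.
Poster Talk starts before Sponsor Presentation ends → Sponsor Presentation and Poster Talk overlap.
Tutorial Q&A starts before Sponsor Presentation ends → Sponsor Presentation and Tutorial Q&A overlap.
Panel Track starts exactly when Sponsor Presentation ends (back-to-back, no overlap) — done with Sponsor Presentation.
Tutorial Q&A starts before Poster Talk ends → Poster Talk and Tutorial Q&A overlap.
Panel Track starts before Poster Talk ends → Poster Talk and Panel Track overlap.
Lightning Block starts after Poster Talk ends — done with Poster Talk.
Panel Track starts before Tutorial Q&A ends → Tutorial Q&A and Panel Track overlap.
Lightning Block starts after Tutorial Q&A ends — done with Tutorial Q&A.
Lightning Block starts after Panel Track ends — done with Panel Track.
Tutorial Chat starts after Lightning Block ends.
Overlapping pairs: Panel Track & Poster Talk, Panel Track & Tutorial Q&A, Poster Talk & Sponsor Presentation, Poster Talk & Tutorial Q&A, Sponsor Presentation & Tutorial Q&A — 5 in total.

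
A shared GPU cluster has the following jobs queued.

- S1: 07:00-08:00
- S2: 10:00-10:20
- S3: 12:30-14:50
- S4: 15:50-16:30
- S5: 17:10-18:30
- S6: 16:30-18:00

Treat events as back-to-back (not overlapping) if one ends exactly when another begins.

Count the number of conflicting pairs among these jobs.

1

Sorted by start: S1, S2, S3, S4, S6, S5.
S2 starts after S1 ends — done with S1.
S3 starts after S2 ends — done with S2.
S4 starts after S3 ends — done with S3.
S6 starts exactly when S4 ends (back-to-back, no overlap) — done with S4.
S5 starts before S6 ends → S6 and S5 overlap.
Overlapping pairs: S5 & S6 — 1 in total.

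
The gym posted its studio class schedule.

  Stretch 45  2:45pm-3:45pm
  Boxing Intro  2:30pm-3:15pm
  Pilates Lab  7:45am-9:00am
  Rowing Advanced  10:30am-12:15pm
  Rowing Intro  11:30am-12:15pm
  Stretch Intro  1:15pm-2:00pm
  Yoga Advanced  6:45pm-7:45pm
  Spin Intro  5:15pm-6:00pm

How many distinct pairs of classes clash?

2

Sorted by start: Pilates Lab, Rowing Advanced, Rowing Intro, Stretch Intro, Boxing Intro, Stretch 45, Spin Intro, Yoga Advanced.
Rowing Advanced starts after Pilates Lab ends, so nothing later overlaps Pilates Lab either.
Rowing Intro starts before Rowing Advanced ends → Rowing Advanced and Rowing Intro overlap.
Stretch Intro starts after Rowing Advanced ends, so nothing later overlaps Rowing Advanced either.
Stretch Intro starts after Rowing Intro ends, so nothing later overlaps Rowing Intro either.
Boxing Intro starts after Stretch Intro ends, so nothing later overlaps Stretch Intro either.
Stretch 45 starts before Boxing Intro ends → Boxing Intro and Stretch 45 overlap.
Spin Intro starts after Boxing Intro ends, so nothing later overlaps Boxing Intro either.
Spin Intro starts after Stretch 45 ends, so nothing later overlaps Stretch 45 either.
Yoga Advanced starts after Spin Intro ends.
Overlapping pairs: Boxing Intro & Stretch 45, Rowing Advanced & Rowing Intro — 2 in total.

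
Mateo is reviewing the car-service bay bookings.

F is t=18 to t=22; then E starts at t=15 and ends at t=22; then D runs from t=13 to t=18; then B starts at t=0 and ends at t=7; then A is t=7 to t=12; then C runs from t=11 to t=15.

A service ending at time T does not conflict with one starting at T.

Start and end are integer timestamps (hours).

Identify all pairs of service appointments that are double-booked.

A & C, C & D, D & E, E & F

Sorted by start: B, A, C, D, E, F.
A starts exactly when B ends (back-to-back, no overlap), so nothing later overlaps B either.
C starts before A ends → A and C overlap.
D starts after A ends, so nothing later overlaps A either.
D starts before C ends → C and D overlap.
E starts exactly when C ends (back-to-back, no overlap), so nothing later overlaps C either.
E starts before D ends → D and E overlap.
F starts exactly when D ends (back-to-back, no overlap).
F starts before E ends → E and F overlap.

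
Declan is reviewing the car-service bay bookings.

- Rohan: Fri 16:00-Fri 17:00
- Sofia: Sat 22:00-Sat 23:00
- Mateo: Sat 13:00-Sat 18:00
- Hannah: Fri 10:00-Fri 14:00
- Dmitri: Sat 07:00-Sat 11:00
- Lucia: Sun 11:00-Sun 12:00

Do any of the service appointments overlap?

Sorted by start: Hannah, Rohan, Dmitri, Mateo, Sofia, Lucia.
Rohan starts after Hannah ends, so Hannah has no further overlaps.
Dmitri starts after Rohan ends, so Rohan has no further overlaps.
Mateo starts after Dmitri ends, so Dmitri has no further overlaps.
Sofia starts after Mateo ends, so Mateo has no further overlaps.
Lucia starts after Sofia ends.
Every pair is clear; the schedule has no overlaps.

No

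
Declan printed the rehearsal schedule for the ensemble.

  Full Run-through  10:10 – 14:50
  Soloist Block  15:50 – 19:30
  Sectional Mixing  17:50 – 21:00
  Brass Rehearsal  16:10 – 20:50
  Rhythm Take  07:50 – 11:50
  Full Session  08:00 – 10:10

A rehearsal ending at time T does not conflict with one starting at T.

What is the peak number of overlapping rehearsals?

3

Sort all start/end points and keep a running count:
07:50 start Rhythm Take → 1
08:00 start Full Session → 2
10:10 end Full Session → 1
10:10 start Full Run-through → 2
11:50 end Rhythm Take → 1
14:50 end Full Run-through → 0
15:50 start Soloist Block → 1
16:10 start Brass Rehearsal → 2
17:50 start Sectional Mixing → 3
19:30 end Soloist Block → 2
20:50 end Brass Rehearsal → 1
21:00 end Sectional Mixing → 0
Peak is 3, at 17:50 (Brass Rehearsal, Sectional Mixing, Soloist Block).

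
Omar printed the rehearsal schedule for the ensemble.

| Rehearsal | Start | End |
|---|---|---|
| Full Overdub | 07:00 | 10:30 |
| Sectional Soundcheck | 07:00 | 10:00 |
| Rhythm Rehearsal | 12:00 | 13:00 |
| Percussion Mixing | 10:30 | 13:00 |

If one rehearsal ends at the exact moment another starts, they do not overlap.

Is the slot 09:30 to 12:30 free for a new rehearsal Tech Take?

No — it overlaps Full Overdub, Percussion Mixing, Rhythm Rehearsal, Sectional Soundcheck

Sectional Soundcheck: starts 07:00 before Tech Take ends 12:30, and ends 10:00 after Tech Take starts 09:30 → overlap.
Full Overdub: starts 07:00 before Tech Take ends 12:30, and ends 10:30 after Tech Take starts 09:30 → overlap.
Percussion Mixing: starts 10:30 before Tech Take ends 12:30, and ends 13:00 after Tech Take starts 09:30 → overlap.
Rhythm Rehearsal: starts 12:00 before Tech Take ends 12:30, and ends 13:00 after Tech Take starts 09:30 → overlap.
Tech Take overlaps Sectional Soundcheck, Full Overdub, Rhythm Rehearsal, Percussion Mixing.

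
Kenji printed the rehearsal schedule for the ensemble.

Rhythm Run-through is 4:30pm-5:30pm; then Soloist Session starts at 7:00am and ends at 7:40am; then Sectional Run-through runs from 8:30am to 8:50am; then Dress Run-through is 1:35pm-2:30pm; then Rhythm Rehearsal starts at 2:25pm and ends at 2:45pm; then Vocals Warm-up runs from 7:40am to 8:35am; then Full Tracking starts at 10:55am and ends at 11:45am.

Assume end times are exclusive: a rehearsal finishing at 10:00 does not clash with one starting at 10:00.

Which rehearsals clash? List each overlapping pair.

Sorted by start: Soloist Session, Vocals Warm-up, Sectional Run-through, Full Tracking, Dress Run-through, Rhythm Rehearsal, Rhythm Run-through.
Vocals Warm-up starts exactly when Soloist Session ends (back-to-back, no overlap), so nothing later overlaps Soloist Session either.
Sectional Run-through starts before Vocals Warm-up ends → Vocals Warm-up and Sectional Run-through overlap.
Full Tracking starts after Vocals Warm-up ends, so nothing later overlaps Vocals Warm-up either.
Full Tracking starts after Sectional Run-through ends, so nothing later overlaps Sectional Run-through either.
Dress Run-through starts after Full Tracking ends, so nothing later overlaps Full Tracking either.
Rhythm Rehearsal starts before Dress Run-through ends → Dress Run-through and Rhythm Rehearsal overlap.
Rhythm Run-through starts after Dress Run-through ends.
Rhythm Run-through starts after Rhythm Rehearsal ends.

Dress Run-through & Rhythm Rehearsal, Sectional Run-through & Vocals Warm-up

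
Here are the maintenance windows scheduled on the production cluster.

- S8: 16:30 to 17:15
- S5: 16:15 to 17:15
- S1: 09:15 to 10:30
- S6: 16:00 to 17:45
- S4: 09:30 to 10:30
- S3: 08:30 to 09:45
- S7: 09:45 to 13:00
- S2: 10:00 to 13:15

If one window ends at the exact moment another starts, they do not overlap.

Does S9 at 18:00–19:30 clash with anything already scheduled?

S3: ends 09:45 at or before S9 starts 18:00 → clear.
S1: ends 10:30 at or before S9 starts 18:00 → clear.
S4: ends 10:30 at or before S9 starts 18:00 → clear.
S7: ends 13:00 at or before S9 starts 18:00 → clear.
S2: ends 13:15 at or before S9 starts 18:00 → clear.
S6: ends 17:45 at or before S9 starts 18:00 → clear.
S5: ends 17:15 at or before S9 starts 18:00 → clear.
S8: ends 17:15 at or before S9 starts 18:00 → clear.

No — it doesn't clash with anything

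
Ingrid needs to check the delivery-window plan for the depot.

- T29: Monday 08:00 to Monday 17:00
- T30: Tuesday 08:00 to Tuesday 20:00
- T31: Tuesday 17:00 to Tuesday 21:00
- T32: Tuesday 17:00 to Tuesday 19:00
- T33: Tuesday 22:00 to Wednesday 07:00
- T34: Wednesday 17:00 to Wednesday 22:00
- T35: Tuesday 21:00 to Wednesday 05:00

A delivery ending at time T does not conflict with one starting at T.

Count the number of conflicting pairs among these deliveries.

4

Sorted by start: T29, T30, T31, T32, T35, T33, T34.
T30 starts after T29 ends; T29 is clear from here.
T31 starts before T30 ends → T30 and T31 overlap.
T32 starts before T30 ends → T30 and T32 overlap.
T35 starts after T30 ends; T30 is clear from here.
T32 starts before T31 ends → T31 and T32 overlap.
T35 starts exactly when T31 ends (back-to-back, no overlap); T31 is clear from here.
T35 starts after T32 ends; T32 is clear from here.
T33 starts before T35 ends → T35 and T33 overlap.
T34 starts after T35 ends.
T34 starts after T33 ends.
Overlapping pairs: T30 & T31, T30 & T32, T31 & T32, T33 & T35 — 4 in total.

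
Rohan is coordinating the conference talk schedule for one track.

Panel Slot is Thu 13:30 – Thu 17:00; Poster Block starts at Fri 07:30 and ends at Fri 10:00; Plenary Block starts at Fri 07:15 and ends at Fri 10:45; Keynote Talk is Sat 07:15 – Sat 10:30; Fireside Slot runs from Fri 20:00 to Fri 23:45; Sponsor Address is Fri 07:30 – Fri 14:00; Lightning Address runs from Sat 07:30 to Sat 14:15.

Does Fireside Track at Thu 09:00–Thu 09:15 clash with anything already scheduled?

No — it doesn't clash with anything

Panel Slot: starts Thu 13:30 at or after Fireside Track ends Thu 09:15 → clear.
Plenary Block: starts Fri 07:15 at or after Fireside Track ends Thu 09:15 → clear.
Sponsor Address: starts Fri 07:30 at or after Fireside Track ends Thu 09:15 → clear.
Poster Block: starts Fri 07:30 at or after Fireside Track ends Thu 09:15 → clear.
Fireside Slot: starts Fri 20:00 at or after Fireside Track ends Thu 09:15 → clear.
Keynote Talk: starts Sat 07:15 at or after Fireside Track ends Thu 09:15 → clear.
Lightning Address: starts Sat 07:30 at or after Fireside Track ends Thu 09:15 → clear.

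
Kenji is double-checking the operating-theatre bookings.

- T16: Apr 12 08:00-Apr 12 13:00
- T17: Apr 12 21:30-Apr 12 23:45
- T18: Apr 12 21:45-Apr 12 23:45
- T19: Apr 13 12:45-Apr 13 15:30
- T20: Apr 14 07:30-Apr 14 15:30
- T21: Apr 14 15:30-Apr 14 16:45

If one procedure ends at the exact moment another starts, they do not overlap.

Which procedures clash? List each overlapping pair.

Sorted by start: T16, T17, T18, T19, T20, T21.
T17 starts after T16 ends; T16 is clear from here.
T18 starts before T17 ends → T17 and T18 overlap.
T19 starts after T17 ends; T17 is clear from here.
T19 starts after T18 ends; T18 is clear from here.
T20 starts after T19 ends; T19 is clear from here.
T21 starts exactly when T20 ends (back-to-back, no overlap).

T17 & T18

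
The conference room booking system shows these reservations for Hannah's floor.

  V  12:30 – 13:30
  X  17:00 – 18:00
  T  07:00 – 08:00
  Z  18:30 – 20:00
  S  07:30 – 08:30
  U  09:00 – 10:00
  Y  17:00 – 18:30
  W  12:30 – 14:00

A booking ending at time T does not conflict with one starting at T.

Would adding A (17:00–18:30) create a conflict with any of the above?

Yes — it overlaps X, Y

T: ends 08:00 at or before A starts 17:00 → clear.
S: ends 08:30 at or before A starts 17:00 → clear.
U: ends 10:00 at or before A starts 17:00 → clear.
V: ends 13:30 at or before A starts 17:00 → clear.
W: ends 14:00 at or before A starts 17:00 → clear.
X: starts 17:00 before A ends 18:30, and ends 18:00 after A starts 17:00 → overlap.
Y: starts 17:00 before A ends 18:30, and ends 18:30 after A starts 17:00 → overlap.
Z: starts 18:30 at or after A ends 18:30 → clear.
A overlaps X, Y.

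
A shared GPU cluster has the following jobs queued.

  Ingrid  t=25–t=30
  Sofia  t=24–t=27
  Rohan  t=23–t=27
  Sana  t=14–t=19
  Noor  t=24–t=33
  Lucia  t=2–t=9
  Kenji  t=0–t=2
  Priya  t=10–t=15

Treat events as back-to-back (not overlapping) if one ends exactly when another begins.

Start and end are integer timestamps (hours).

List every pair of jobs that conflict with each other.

Ingrid & Noor, Ingrid & Rohan, Ingrid & Sofia, Noor & Rohan, Noor & Sofia, Priya & Sana, Rohan & Sofia

Sorted by start: Kenji, Lucia, Priya, Sana, Rohan, Sofia, Noor, Ingrid.
Lucia starts exactly when Kenji ends (back-to-back, no overlap), so Kenji has no further overlaps.
Priya starts after Lucia ends, so Lucia has no further overlaps.
Sana starts before Priya ends → Priya and Sana overlap.
Rohan starts after Priya ends, so Priya has no further overlaps.
Rohan starts after Sana ends, so Sana has no further overlaps.
Sofia starts before Rohan ends → Rohan and Sofia overlap.
Noor starts before Rohan ends → Rohan and Noor overlap.
Ingrid starts before Rohan ends → Rohan and Ingrid overlap.
Noor starts before Sofia ends → Sofia and Noor overlap.
Ingrid starts before Sofia ends → Sofia and Ingrid overlap.
Ingrid starts before Noor ends → Noor and Ingrid overlap.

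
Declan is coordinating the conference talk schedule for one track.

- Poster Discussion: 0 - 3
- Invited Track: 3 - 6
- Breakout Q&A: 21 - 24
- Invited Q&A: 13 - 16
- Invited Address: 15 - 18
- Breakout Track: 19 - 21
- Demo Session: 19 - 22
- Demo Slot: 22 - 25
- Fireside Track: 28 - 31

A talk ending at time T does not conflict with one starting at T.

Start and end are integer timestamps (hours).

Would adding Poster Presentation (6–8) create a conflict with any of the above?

Poster Discussion: ends 3 at or before Poster Presentation starts 6 → clear.
Invited Track: ends 6 at or before Poster Presentation starts 6 → clear.
Invited Q&A: starts 13 at or after Poster Presentation ends 8 → clear.
Invited Address: starts 15 at or after Poster Presentation ends 8 → clear.
Breakout Track: starts 19 at or after Poster Presentation ends 8 → clear.
Demo Session: starts 19 at or after Poster Presentation ends 8 → clear.
Breakout Q&A: starts 21 at or after Poster Presentation ends 8 → clear.
Demo Slot: starts 22 at or after Poster Presentation ends 8 → clear.
Fireside Track: starts 28 at or after Poster Presentation ends 8 → clear.

No — it doesn't clash with anything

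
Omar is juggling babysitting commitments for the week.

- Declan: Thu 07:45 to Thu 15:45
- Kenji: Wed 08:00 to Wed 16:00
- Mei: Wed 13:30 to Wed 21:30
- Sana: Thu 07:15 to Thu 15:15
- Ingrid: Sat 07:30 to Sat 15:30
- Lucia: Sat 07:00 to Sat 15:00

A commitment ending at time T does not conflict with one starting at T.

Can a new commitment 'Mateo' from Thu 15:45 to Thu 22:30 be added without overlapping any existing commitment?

Kenji: ends Wed 16:00 at or before Mateo starts Thu 15:45 → clear.
Mei: ends Wed 21:30 at or before Mateo starts Thu 15:45 → clear.
Sana: ends Thu 15:15 at or before Mateo starts Thu 15:45 → clear.
Declan: ends Thu 15:45 at or before Mateo starts Thu 15:45 → clear.
Lucia: starts Sat 07:00 at or after Mateo ends Thu 22:30 → clear.
Ingrid: starts Sat 07:30 at or after Mateo ends Thu 22:30 → clear.

Yes — the slot is free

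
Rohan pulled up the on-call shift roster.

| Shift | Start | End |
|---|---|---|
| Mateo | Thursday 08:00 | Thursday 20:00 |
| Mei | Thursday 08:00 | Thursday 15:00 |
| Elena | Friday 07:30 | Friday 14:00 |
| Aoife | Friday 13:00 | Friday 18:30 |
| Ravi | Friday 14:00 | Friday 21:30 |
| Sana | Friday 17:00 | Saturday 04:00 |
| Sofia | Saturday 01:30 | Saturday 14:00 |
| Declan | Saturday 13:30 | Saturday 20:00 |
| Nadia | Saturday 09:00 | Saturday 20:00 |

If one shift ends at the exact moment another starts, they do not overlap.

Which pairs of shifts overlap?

Aoife & Elena, Aoife & Ravi, Aoife & Sana, Declan & Nadia, Declan & Sofia, Mateo & Mei, Nadia & Sofia, Ravi & Sana, Sana & Sofia

Two intervals overlap when each starts before the other ends.
Sorted by start: Mateo, Mei, Elena, Aoife, Ravi, Sana, Sofia, Nadia, Declan.
Mei starts before Mateo ends → Mateo and Mei overlap.
Elena starts after Mateo ends — done with Mateo.
Elena starts after Mei ends — done with Mei.
Aoife starts before Elena ends → Elena and Aoife overlap.
Ravi starts exactly when Elena ends (back-to-back, no overlap) — done with Elena.
Ravi starts before Aoife ends → Aoife and Ravi overlap.
Sana starts before Aoife ends → Aoife and Sana overlap.
Sofia starts after Aoife ends — done with Aoife.
Sana starts before Ravi ends → Ravi and Sana overlap.
Sofia starts after Ravi ends — done with Ravi.
Sofia starts before Sana ends → Sana and Sofia overlap.
Nadia starts after Sana ends — done with Sana.
Nadia starts before Sofia ends → Sofia and Nadia overlap.
Declan starts before Sofia ends → Sofia and Declan overlap.
Declan starts before Nadia ends → Nadia and Declan overlap.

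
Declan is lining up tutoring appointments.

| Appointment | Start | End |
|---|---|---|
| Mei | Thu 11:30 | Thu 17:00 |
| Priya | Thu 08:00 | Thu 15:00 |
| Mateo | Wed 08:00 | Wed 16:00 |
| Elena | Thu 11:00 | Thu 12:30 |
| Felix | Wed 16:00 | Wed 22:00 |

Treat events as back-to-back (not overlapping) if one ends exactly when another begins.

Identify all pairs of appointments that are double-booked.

Elena & Mei, Elena & Priya, Mei & Priya

Sorted by start: Mateo, Felix, Priya, Elena, Mei.
Felix starts exactly when Mateo ends (back-to-back, no overlap) — done with Mateo.
Priya starts after Felix ends — done with Felix.
Elena starts before Priya ends → Priya and Elena overlap.
Mei starts before Priya ends → Priya and Mei overlap.
Mei starts before Elena ends → Elena and Mei overlap.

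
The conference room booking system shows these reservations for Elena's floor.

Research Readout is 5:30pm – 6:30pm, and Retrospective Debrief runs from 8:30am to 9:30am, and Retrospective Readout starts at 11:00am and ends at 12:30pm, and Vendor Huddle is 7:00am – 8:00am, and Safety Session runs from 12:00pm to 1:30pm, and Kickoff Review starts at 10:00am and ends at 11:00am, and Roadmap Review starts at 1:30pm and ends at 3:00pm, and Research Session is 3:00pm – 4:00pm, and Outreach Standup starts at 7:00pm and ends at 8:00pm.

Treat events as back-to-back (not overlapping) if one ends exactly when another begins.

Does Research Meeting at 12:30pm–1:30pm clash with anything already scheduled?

Yes — it overlaps Safety Session

Vendor Huddle: ends 8:00am at or before Research Meeting starts 12:30pm → clear.
Retrospective Debrief: ends 9:30am at or before Research Meeting starts 12:30pm → clear.
Kickoff Review: ends 11:00am at or before Research Meeting starts 12:30pm → clear.
Retrospective Readout: ends 12:30pm at or before Research Meeting starts 12:30pm → clear.
Safety Session: starts 12:00pm before Research Meeting ends 1:30pm, and ends 1:30pm after Research Meeting starts 12:30pm → overlap.
Roadmap Review: starts 1:30pm at or after Research Meeting ends 1:30pm → clear.
Research Session: starts 3:00pm at or after Research Meeting ends 1:30pm → clear.
Research Readout: starts 5:30pm at or after Research Meeting ends 1:30pm → clear.
Outreach Standup: starts 7:00pm at or after Research Meeting ends 1:30pm → clear.
Research Meeting overlaps Safety Session.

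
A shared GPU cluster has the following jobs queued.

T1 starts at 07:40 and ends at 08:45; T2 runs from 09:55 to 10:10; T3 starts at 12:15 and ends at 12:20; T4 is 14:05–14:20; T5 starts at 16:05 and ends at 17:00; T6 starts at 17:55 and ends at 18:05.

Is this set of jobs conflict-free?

Yes

Sorted by start: T1, T2, T3, T4, T5, T6.
T2 starts after T1 ends; T1 is clear from here.
T3 starts after T2 ends; T2 is clear from here.
T4 starts after T3 ends; T3 is clear from here.
T5 starts after T4 ends; T4 is clear from here.
T6 starts after T5 ends.
Every pair is clear; the schedule has no overlaps.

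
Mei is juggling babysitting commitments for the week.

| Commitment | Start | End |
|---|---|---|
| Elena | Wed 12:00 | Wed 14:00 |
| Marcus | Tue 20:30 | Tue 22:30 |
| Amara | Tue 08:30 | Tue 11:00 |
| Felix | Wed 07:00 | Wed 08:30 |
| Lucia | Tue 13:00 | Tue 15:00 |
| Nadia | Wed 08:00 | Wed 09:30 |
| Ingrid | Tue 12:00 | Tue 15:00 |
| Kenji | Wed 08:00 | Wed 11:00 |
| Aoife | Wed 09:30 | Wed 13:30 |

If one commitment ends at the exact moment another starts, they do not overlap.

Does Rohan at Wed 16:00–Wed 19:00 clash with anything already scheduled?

No — it doesn't clash with anything

Amara: ends Tue 11:00 at or before Rohan starts Wed 16:00 → clear.
Ingrid: ends Tue 15:00 at or before Rohan starts Wed 16:00 → clear.
Lucia: ends Tue 15:00 at or before Rohan starts Wed 16:00 → clear.
Marcus: ends Tue 22:30 at or before Rohan starts Wed 16:00 → clear.
Felix: ends Wed 08:30 at or before Rohan starts Wed 16:00 → clear.
Nadia: ends Wed 09:30 at or before Rohan starts Wed 16:00 → clear.
Kenji: ends Wed 11:00 at or before Rohan starts Wed 16:00 → clear.
Aoife: ends Wed 13:30 at or before Rohan starts Wed 16:00 → clear.
Elena: ends Wed 14:00 at or before Rohan starts Wed 16:00 → clear.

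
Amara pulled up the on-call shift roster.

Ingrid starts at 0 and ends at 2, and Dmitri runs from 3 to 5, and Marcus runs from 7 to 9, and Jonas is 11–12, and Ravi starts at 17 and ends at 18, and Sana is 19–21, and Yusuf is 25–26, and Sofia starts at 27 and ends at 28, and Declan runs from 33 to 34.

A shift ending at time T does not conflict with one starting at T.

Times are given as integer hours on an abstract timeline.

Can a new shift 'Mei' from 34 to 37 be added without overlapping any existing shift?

Ingrid: ends 2 at or before Mei starts 34 → clear.
Dmitri: ends 5 at or before Mei starts 34 → clear.
Marcus: ends 9 at or before Mei starts 34 → clear.
Jonas: ends 12 at or before Mei starts 34 → clear.
Ravi: ends 18 at or before Mei starts 34 → clear.
Sana: ends 21 at or before Mei starts 34 → clear.
Yusuf: ends 26 at or before Mei starts 34 → clear.
Sofia: ends 28 at or before Mei starts 34 → clear.
Declan: ends 34 at or before Mei starts 34 → clear.

Yes — the slot is free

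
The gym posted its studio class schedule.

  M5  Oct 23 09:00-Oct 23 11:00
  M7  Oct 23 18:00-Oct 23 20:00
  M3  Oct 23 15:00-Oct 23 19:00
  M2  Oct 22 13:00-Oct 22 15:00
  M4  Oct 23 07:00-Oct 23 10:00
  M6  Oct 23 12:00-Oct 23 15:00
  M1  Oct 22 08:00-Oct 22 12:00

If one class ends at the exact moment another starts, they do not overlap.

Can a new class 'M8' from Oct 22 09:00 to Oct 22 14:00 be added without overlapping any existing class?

No — it overlaps M1, M2

M1: starts Oct 22 08:00 before M8 ends Oct 22 14:00, and ends Oct 22 12:00 after M8 starts Oct 22 09:00 → overlap.
M2: starts Oct 22 13:00 before M8 ends Oct 22 14:00, and ends Oct 22 15:00 after M8 starts Oct 22 09:00 → overlap.
M4: starts Oct 23 07:00 at or after M8 ends Oct 22 14:00 → clear.
M5: starts Oct 23 09:00 at or after M8 ends Oct 22 14:00 → clear.
M6: starts Oct 23 12:00 at or after M8 ends Oct 22 14:00 → clear.
M3: starts Oct 23 15:00 at or after M8 ends Oct 22 14:00 → clear.
M7: starts Oct 23 18:00 at or after M8 ends Oct 22 14:00 → clear.
M8 overlaps M1, M2.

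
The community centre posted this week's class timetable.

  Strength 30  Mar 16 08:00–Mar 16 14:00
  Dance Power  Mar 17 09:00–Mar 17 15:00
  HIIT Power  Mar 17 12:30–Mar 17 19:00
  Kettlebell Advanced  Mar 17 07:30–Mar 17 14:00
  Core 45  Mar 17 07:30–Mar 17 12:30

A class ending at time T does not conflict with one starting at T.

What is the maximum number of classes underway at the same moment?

3

Sort all start/end points and keep a running count:
Mar 16 08:00 start Strength 30 → 1
Mar 16 14:00 end Strength 30 → 0
Mar 17 07:30 start Core 45 → 1
Mar 17 07:30 start Kettlebell Advanced → 2
Mar 17 09:00 start Dance Power → 3
Mar 17 12:30 end Core 45 → 2
Mar 17 12:30 start HIIT Power → 3
Mar 17 14:00 end Kettlebell Advanced → 2
Mar 17 15:00 end Dance Power → 1
Mar 17 19:00 end HIIT Power → 0
Peak is 3, at Mar 17 09:00 (Core 45, Dance Power, Kettlebell Advanced).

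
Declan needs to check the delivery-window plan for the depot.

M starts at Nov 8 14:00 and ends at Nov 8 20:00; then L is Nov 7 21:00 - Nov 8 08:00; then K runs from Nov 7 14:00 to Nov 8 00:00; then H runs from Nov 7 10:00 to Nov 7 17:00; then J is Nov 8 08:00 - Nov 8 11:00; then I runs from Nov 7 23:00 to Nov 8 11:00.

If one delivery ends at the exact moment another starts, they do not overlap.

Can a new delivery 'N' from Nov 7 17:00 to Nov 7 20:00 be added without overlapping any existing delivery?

No — it overlaps K

H: ends Nov 7 17:00 at or before N starts Nov 7 17:00 → clear.
K: starts Nov 7 14:00 before N ends Nov 7 20:00, and ends Nov 8 00:00 after N starts Nov 7 17:00 → overlap.
L: starts Nov 7 21:00 at or after N ends Nov 7 20:00 → clear.
I: starts Nov 7 23:00 at or after N ends Nov 7 20:00 → clear.
J: starts Nov 8 08:00 at or after N ends Nov 7 20:00 → clear.
M: starts Nov 8 14:00 at or after N ends Nov 7 20:00 → clear.
N overlaps K.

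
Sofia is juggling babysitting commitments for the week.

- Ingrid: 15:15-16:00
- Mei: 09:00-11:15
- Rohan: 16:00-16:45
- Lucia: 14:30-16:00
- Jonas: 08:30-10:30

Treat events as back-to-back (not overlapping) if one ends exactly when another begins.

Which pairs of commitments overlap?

Sorted by start: Jonas, Mei, Lucia, Ingrid, Rohan.
Mei starts before Jonas ends → Jonas and Mei overlap.
Lucia starts after Jonas ends, so Jonas has no further overlaps.
Lucia starts after Mei ends, so Mei has no further overlaps.
Ingrid starts before Lucia ends → Lucia and Ingrid overlap.
Rohan starts exactly when Lucia ends (back-to-back, no overlap).
Rohan starts exactly when Ingrid ends (back-to-back, no overlap).

Ingrid & Lucia, Jonas & Mei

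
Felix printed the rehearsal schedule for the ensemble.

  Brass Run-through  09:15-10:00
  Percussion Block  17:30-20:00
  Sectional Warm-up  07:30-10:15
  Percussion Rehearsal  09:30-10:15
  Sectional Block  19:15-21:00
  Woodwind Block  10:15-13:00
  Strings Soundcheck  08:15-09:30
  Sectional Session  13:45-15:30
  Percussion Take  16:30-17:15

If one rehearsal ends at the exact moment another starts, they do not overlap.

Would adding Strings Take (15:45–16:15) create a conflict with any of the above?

Sectional Warm-up: ends 10:15 at or before Strings Take starts 15:45 → clear.
Strings Soundcheck: ends 09:30 at or before Strings Take starts 15:45 → clear.
Brass Run-through: ends 10:00 at or before Strings Take starts 15:45 → clear.
Percussion Rehearsal: ends 10:15 at or before Strings Take starts 15:45 → clear.
Woodwind Block: ends 13:00 at or before Strings Take starts 15:45 → clear.
Sectional Session: ends 15:30 at or before Strings Take starts 15:45 → clear.
Percussion Take: starts 16:30 at or after Strings Take ends 16:15 → clear.
Percussion Block: starts 17:30 at or after Strings Take ends 16:15 → clear.
Sectional Block: starts 19:15 at or after Strings Take ends 16:15 → clear.

No — it doesn't clash with anything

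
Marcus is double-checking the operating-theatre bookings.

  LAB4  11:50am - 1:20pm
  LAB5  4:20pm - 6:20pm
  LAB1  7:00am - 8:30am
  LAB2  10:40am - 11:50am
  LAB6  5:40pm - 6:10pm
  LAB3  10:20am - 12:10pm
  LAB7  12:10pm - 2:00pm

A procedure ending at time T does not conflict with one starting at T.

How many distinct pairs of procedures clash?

4

Check each pair: they overlap iff neither finishes before the other starts.
Sorted by start: LAB1, LAB3, LAB2, LAB4, LAB7, LAB5, LAB6.
LAB3 starts after LAB1 ends, so LAB1 has no further overlaps.
LAB2 starts before LAB3 ends → LAB3 and LAB2 overlap.
LAB4 starts before LAB3 ends → LAB3 and LAB4 overlap.
LAB7 starts exactly when LAB3 ends (back-to-back, no overlap), so LAB3 has no further overlaps.
LAB4 starts exactly when LAB2 ends (back-to-back, no overlap), so LAB2 has no further overlaps.
LAB7 starts before LAB4 ends → LAB4 and LAB7 overlap.
LAB5 starts after LAB4 ends, so LAB4 has no further overlaps.
LAB5 starts after LAB7 ends, so LAB7 has no further overlaps.
LAB6 starts before LAB5 ends → LAB5 and LAB6 overlap.
Overlapping pairs: LAB2 & LAB3, LAB3 & LAB4, LAB4 & LAB7, LAB5 & LAB6 — 4 in total.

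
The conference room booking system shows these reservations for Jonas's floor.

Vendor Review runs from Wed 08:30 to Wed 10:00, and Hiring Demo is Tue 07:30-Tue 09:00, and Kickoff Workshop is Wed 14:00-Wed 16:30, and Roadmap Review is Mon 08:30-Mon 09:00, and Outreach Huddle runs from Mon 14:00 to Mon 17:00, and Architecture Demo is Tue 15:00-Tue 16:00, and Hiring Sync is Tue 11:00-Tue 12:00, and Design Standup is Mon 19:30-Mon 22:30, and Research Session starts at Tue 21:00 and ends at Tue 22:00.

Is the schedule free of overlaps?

Sorted by start: Roadmap Review, Outreach Huddle, Design Standup, Hiring Demo, Hiring Sync, Architecture Demo, Research Session, Vendor Review, Kickoff Workshop.
Outreach Huddle starts after Roadmap Review ends, so Roadmap Review has no further overlaps.
Design Standup starts after Outreach Huddle ends, so Outreach Huddle has no further overlaps.
Hiring Demo starts after Design Standup ends, so Design Standup has no further overlaps.
Hiring Sync starts after Hiring Demo ends, so Hiring Demo has no further overlaps.
Architecture Demo starts after Hiring Sync ends, so Hiring Sync has no further overlaps.
Research Session starts after Architecture Demo ends, so Architecture Demo has no further overlaps.
Vendor Review starts after Research Session ends, so Research Session has no further overlaps.
Kickoff Workshop starts after Vendor Review ends.
Every pair is clear; the schedule has no overlaps.

Yes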